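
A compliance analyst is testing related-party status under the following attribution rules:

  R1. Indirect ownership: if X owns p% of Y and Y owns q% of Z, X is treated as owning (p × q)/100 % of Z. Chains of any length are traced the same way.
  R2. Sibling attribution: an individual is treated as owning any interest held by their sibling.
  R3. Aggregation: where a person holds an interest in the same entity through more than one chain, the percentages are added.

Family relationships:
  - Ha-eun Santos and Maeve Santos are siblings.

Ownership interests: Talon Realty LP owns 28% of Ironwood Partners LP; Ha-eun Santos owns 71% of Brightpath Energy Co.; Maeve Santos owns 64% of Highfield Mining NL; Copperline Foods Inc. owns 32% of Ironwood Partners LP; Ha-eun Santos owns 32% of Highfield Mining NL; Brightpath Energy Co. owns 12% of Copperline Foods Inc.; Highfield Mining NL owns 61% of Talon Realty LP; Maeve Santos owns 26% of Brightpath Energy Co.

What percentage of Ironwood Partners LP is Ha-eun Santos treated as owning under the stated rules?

20.1216%

By sibling attribution (R2), Ha-eun Santos is treated as also owning Maeve Santos's interest in Brightpath Energy Co, giving 71% + 26% = 97%.
By sibling attribution (R2), Ha-eun Santos is treated as also owning Maeve Santos's interest in Highfield Mining NL, giving 32% + 64% = 96%.
Chain via Brightpath Energy Co. → Copperline Foods Inc. (R1): 97% × 12% × 32% = 3.7248% of Ironwood Partners LP.
Chain via Highfield Mining NL → Talon Realty LP (R1): 96% × 61% × 28% = 16.3968% of Ironwood Partners LP.
Aggregating (R3): 3.7248% + 16.3968% = 20.1216%.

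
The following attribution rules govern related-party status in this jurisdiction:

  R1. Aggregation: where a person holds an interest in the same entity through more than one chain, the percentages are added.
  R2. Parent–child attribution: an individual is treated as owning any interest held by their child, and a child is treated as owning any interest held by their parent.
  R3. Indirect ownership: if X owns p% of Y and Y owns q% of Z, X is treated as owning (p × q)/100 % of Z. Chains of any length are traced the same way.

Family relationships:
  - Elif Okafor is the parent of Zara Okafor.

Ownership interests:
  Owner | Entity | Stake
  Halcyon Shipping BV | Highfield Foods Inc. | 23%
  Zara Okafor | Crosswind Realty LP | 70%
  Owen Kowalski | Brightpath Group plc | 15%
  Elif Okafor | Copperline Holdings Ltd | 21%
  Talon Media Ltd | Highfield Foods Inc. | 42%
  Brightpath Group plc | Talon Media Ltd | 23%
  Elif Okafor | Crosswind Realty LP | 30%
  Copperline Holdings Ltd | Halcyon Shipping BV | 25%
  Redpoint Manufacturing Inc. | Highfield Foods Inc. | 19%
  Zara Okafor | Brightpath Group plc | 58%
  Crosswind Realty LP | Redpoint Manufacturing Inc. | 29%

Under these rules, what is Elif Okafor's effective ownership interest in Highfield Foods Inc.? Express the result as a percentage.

By parent–child attribution (R2), Elif Okafor is treated as also owning Zara Okafor's interest in Crosswind Realty LP, giving 30% + 70% = 100%.
By parent–child attribution (R2), Elif Okafor is treated as owning Zara Okafor's 58% interest in Brightpath Group plc.
Chain via Crosswind Realty LP → Redpoint Manufacturing Inc. (R3): 100% × 29% × 19% = 5.51% of Highfield Foods Inc.
Chain via Copperline Holdings Ltd → Halcyon Shipping BV (R3): 21% × 25% × 23% = 1.2075% of Highfield Foods Inc.
Chain via Brightpath Group plc → Talon Media Ltd (R3): 58% × 23% × 42% = 5.6028% of Highfield Foods Inc.
Aggregating (R1): 5.51% + 1.2075% + 5.6028% = 12.3203%.

12.3203%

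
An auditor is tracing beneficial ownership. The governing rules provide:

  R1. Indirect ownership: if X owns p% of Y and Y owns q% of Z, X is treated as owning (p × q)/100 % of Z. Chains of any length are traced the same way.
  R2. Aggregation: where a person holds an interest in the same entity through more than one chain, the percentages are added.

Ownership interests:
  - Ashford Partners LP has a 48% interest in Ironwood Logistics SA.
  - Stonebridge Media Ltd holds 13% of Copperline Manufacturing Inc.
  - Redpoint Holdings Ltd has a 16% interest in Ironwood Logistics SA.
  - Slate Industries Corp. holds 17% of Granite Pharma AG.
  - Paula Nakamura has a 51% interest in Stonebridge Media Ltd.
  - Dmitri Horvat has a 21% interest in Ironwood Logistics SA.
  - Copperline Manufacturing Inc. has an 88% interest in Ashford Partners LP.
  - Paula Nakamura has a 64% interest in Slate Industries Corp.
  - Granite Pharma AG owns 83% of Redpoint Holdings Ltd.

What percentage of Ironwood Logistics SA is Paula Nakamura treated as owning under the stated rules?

Chain via Slate Industries Corp. → Granite Pharma AG → Redpoint Holdings Ltd (R1): 64% × 17% × 83% × 16% = 1.444864% of Ironwood Logistics SA.
Chain via Stonebridge Media Ltd → Copperline Manufacturing Inc. → Ashford Partners LP (R1): 51% × 13% × 88% × 48% = 2.800512% of Ironwood Logistics SA.
Aggregating (R2): 1.444864% + 2.800512% = 4.245376%.

4.245376%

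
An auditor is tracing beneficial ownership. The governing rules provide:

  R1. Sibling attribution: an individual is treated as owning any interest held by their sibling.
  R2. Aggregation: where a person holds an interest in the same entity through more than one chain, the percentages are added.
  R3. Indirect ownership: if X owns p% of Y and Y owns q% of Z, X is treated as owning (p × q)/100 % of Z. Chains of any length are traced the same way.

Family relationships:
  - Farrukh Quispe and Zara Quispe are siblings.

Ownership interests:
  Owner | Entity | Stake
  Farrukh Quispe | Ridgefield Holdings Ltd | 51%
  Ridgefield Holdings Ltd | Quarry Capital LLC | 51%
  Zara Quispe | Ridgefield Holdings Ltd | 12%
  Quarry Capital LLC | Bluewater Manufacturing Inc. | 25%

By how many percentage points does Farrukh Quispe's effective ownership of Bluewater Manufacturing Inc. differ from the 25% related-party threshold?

16.9675

By sibling attribution (R1), Farrukh Quispe is treated as also owning Zara Quispe's interest in Ridgefield Holdings Ltd, giving 51% + 12% = 63%.
Chain via Ridgefield Holdings Ltd → Quarry Capital LLC (R3): 63% × 51% × 25% = 8.0325% of Bluewater Manufacturing Inc.
8.0325% falls short of the 25% threshold by 16.9675 percentage points.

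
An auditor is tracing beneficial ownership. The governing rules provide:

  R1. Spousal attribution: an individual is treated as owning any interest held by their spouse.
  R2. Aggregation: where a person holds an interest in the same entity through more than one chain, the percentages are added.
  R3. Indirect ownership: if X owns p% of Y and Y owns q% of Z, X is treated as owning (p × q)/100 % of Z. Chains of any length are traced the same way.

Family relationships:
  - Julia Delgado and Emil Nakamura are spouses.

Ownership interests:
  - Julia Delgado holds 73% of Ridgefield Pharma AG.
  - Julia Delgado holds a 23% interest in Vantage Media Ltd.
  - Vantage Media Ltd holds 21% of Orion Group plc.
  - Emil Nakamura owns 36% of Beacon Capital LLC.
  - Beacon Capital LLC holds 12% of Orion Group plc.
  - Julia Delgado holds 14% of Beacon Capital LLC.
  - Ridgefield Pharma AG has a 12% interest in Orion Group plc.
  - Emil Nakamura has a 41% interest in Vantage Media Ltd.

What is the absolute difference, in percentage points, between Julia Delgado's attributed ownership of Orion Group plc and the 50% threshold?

21.8

By spousal attribution (R1), Julia Delgado is treated as also owning Emil Nakamura's interest in Beacon Capital LLC, giving 14% + 36% = 50%.
By spousal attribution (R1), Julia Delgado is treated as also owning Emil Nakamura's interest in Vantage Media Ltd, giving 23% + 41% = 64%.
Chain via Beacon Capital LLC (R3): 50% × 12% = 6% of Orion Group plc.
Chain via Vantage Media Ltd (R3): 64% × 21% = 13.44% of Orion Group plc.
Chain via Ridgefield Pharma AG (R3): 73% × 12% = 8.76% of Orion Group plc.
Aggregating (R2): 6% + 13.44% + 8.76% = 28.2%.
28.2% falls short of the 50% threshold by 21.8 percentage points.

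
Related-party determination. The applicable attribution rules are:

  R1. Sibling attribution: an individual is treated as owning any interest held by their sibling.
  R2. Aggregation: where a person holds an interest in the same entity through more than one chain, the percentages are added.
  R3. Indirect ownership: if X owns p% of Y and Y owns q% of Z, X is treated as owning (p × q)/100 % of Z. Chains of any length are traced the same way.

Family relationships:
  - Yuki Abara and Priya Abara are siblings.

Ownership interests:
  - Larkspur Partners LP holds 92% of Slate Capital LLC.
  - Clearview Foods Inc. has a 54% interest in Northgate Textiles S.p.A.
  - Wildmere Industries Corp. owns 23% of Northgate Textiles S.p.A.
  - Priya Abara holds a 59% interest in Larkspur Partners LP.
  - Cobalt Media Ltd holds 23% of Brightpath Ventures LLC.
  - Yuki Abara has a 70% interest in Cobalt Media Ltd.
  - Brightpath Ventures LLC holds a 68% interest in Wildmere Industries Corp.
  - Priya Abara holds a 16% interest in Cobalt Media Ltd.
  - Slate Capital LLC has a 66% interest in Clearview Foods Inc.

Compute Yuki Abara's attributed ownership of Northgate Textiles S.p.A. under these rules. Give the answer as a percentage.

By sibling attribution (R1), Yuki Abara is treated as also owning Priya Abara's interest in Cobalt Media Ltd, giving 70% + 16% = 86%.
By sibling attribution (R1), Yuki Abara is treated as owning Priya Abara's 59% interest in Larkspur Partners LP.
Chain via Cobalt Media Ltd → Brightpath Ventures LLC → Wildmere Industries Corp. (R3): 86% × 23% × 68% × 23% = 3.093592% of Northgate Textiles S.p.A.
Chain via Larkspur Partners LP → Slate Capital LLC → Clearview Foods Inc. (R3): 59% × 92% × 66% × 54% = 19.345392% of Northgate Textiles S.p.A.
Aggregating (R2): 3.093592% + 19.345392% = 22.438984%.

22.438984%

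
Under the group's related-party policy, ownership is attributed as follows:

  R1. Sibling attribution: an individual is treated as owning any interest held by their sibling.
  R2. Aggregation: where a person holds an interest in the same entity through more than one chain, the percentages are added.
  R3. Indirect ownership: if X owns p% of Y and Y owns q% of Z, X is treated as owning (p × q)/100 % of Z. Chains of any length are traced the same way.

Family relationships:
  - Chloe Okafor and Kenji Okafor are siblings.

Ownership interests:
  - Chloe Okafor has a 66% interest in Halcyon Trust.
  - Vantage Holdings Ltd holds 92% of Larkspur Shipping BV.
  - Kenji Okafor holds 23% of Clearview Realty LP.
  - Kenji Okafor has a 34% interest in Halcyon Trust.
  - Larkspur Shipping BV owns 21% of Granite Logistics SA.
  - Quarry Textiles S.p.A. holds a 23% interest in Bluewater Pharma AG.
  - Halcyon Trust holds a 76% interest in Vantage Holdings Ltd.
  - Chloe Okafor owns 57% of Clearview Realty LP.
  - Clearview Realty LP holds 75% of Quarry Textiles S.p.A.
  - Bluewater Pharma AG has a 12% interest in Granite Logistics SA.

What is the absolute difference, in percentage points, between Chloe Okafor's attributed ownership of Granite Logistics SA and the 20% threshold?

By sibling attribution (R1), Chloe Okafor is treated as also owning Kenji Okafor's interest in Halcyon Trust, giving 66% + 34% = 100%.
By sibling attribution (R1), Chloe Okafor is treated as also owning Kenji Okafor's interest in Clearview Realty LP, giving 57% + 23% = 80%.
Chain via Halcyon Trust → Vantage Holdings Ltd → Larkspur Shipping BV (R3): 100% × 76% × 92% × 21% = 14.6832% of Granite Logistics SA.
Chain via Clearview Realty LP → Quarry Textiles S.p.A. → Bluewater Pharma AG (R3): 80% × 75% × 23% × 12% = 1.656% of Granite Logistics SA.
Aggregating (R2): 14.6832% + 1.656% = 16.3392%.
16.3392% falls short of the 20% threshold by 3.6608 percentage points.

3.6608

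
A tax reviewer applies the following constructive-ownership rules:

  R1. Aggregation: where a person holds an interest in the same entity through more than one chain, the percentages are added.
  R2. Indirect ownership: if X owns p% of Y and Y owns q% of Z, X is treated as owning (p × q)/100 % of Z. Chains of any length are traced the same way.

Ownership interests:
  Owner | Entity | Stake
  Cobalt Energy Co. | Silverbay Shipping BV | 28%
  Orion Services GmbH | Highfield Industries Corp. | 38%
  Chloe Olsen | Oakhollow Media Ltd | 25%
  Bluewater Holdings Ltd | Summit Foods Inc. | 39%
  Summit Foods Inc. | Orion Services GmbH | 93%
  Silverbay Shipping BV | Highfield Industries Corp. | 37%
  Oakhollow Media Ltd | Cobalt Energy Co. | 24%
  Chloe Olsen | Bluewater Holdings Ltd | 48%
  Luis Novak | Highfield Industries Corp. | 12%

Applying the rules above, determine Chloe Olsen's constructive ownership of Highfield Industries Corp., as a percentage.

Chain via Bluewater Holdings Ltd → Summit Foods Inc. → Orion Services GmbH (R2): 48% × 39% × 93% × 38% = 6.615648% of Highfield Industries Corp.
Chain via Oakhollow Media Ltd → Cobalt Energy Co. → Silverbay Shipping BV (R2): 25% × 24% × 28% × 37% = 0.6216% of Highfield Industries Corp.
Aggregating (R1): 6.615648% + 0.6216% = 7.237248%.

7.237248%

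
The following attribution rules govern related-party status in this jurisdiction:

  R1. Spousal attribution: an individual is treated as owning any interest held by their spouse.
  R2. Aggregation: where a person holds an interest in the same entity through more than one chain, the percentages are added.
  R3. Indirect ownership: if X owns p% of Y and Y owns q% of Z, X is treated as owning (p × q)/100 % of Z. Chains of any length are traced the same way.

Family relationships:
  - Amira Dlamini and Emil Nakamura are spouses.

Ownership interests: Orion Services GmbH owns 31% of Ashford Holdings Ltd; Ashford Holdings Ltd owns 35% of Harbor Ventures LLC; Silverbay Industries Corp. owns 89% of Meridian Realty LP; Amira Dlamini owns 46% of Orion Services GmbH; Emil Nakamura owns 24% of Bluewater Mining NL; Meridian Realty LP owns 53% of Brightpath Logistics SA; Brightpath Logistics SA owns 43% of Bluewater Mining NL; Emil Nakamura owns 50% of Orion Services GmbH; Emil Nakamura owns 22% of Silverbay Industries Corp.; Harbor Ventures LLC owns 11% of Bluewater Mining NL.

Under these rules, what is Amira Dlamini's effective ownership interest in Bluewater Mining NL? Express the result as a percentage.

29.608042%

By spousal attribution (R1), Amira Dlamini is treated as also owning Emil Nakamura's interest in Orion Services GmbH, giving 46% + 50% = 96%.
By spousal attribution (R1), Amira Dlamini is treated as owning Emil Nakamura's 22% interest in Silverbay Industries Corp.
By spousal attribution (R1), Amira Dlamini is treated as owning Emil Nakamura's 24% interest in Bluewater Mining NL.
Chain via Orion Services GmbH → Ashford Holdings Ltd → Harbor Ventures LLC (R3): 96% × 31% × 35% × 11% = 1.14576% of Bluewater Mining NL.
Chain via Silverbay Industries Corp. → Meridian Realty LP → Brightpath Logistics SA (R3): 22% × 89% × 53% × 43% = 4.462282% of Bluewater Mining NL.
Direct interest in Bluewater Mining NL: 24%.
Aggregating (R2): 1.14576% + 4.462282% + 24% = 29.608042%.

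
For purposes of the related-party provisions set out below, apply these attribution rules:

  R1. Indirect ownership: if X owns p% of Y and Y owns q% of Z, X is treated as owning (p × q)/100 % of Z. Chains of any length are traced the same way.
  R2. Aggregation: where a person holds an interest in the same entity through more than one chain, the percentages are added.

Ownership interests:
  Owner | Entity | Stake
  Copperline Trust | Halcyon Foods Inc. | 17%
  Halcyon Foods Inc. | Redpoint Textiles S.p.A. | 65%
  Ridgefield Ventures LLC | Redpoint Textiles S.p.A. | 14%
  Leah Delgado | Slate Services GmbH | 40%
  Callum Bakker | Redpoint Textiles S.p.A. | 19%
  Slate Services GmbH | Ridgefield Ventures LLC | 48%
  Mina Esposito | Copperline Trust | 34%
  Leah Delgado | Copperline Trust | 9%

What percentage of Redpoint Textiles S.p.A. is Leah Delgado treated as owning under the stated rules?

3.6825%

Chain via Slate Services GmbH → Ridgefield Ventures LLC (R1): 40% × 48% × 14% = 2.688% of Redpoint Textiles S.p.A.
Chain via Copperline Trust → Halcyon Foods Inc. (R1): 9% × 17% × 65% = 0.9945% of Redpoint Textiles S.p.A.
Aggregating (R2): 2.688% + 0.9945% = 3.6825%.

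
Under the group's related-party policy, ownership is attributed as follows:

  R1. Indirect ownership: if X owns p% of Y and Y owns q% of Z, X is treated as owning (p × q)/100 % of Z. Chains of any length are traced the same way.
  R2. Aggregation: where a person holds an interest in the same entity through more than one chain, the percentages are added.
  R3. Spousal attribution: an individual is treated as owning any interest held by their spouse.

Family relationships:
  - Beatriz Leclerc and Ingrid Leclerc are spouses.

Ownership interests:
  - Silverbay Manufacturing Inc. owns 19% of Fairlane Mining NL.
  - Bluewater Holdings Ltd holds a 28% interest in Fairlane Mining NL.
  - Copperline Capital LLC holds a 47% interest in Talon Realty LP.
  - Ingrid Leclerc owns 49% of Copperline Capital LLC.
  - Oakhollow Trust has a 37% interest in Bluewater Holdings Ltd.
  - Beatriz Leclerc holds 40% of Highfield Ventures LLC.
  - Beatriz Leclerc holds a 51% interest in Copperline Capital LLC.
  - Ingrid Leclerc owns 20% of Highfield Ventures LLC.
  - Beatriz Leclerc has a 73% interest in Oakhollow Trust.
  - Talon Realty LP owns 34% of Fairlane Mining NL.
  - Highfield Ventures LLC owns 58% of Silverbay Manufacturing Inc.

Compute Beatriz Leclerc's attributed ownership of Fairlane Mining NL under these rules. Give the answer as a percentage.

By spousal attribution (R3), Beatriz Leclerc is treated as also owning Ingrid Leclerc's interest in Highfield Ventures LLC, giving 40% + 20% = 60%.
By spousal attribution (R3), Beatriz Leclerc is treated as also owning Ingrid Leclerc's interest in Copperline Capital LLC, giving 51% + 49% = 100%.
Chain via Oakhollow Trust → Bluewater Holdings Ltd (R1): 73% × 37% × 28% = 7.5628% of Fairlane Mining NL.
Chain via Highfield Ventures LLC → Silverbay Manufacturing Inc. (R1): 60% × 58% × 19% = 6.612% of Fairlane Mining NL.
Chain via Copperline Capital LLC → Talon Realty LP (R1): 100% × 47% × 34% = 15.98% of Fairlane Mining NL.
Aggregating (R2): 7.5628% + 6.612% + 15.98% = 30.1548%.

30.1548%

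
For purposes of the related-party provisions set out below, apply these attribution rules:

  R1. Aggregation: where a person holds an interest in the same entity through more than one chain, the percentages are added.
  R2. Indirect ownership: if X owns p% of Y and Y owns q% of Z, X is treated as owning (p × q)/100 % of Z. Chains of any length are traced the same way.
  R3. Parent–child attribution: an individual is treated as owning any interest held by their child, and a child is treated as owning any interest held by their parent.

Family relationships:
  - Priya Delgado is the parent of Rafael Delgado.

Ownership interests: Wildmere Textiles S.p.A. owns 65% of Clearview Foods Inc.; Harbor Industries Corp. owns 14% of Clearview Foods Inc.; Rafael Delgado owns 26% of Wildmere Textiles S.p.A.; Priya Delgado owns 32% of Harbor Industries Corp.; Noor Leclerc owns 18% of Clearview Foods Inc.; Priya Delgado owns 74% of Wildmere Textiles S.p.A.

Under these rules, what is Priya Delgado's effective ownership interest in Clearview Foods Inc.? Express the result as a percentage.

By parent–child attribution (R3), Priya Delgado is treated as also owning Rafael Delgado's interest in Wildmere Textiles S.p.A, giving 74% + 26% = 100%.
Chain via Wildmere Textiles S.p.A. (R2): 100% × 65% = 65% of Clearview Foods Inc.
Chain via Harbor Industries Corp. (R2): 32% × 14% = 4.48% of Clearview Foods Inc.
Aggregating (R1): 65% + 4.48% = 69.48%.

69.48%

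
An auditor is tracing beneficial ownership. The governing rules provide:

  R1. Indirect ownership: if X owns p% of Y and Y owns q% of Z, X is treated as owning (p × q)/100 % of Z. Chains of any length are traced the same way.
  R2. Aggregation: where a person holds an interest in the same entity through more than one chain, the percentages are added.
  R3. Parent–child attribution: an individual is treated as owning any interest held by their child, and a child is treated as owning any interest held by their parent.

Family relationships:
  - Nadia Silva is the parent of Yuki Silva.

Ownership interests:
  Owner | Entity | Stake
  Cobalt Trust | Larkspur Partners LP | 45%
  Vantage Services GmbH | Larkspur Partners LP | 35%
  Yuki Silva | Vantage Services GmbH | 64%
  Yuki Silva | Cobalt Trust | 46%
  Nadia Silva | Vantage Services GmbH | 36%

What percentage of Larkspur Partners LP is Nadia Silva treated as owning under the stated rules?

55.7%

By parent–child attribution (R3), Nadia Silva is treated as also owning Yuki Silva's interest in Vantage Services GmbH, giving 36% + 64% = 100%.
By parent–child attribution (R3), Nadia Silva is treated as owning Yuki Silva's 46% interest in Cobalt Trust.
Chain via Vantage Services GmbH (R1): 100% × 35% = 35% of Larkspur Partners LP.
Chain via Cobalt Trust (R1): 46% × 45% = 20.7% of Larkspur Partners LP.
Aggregating (R2): 35% + 20.7% = 55.7%.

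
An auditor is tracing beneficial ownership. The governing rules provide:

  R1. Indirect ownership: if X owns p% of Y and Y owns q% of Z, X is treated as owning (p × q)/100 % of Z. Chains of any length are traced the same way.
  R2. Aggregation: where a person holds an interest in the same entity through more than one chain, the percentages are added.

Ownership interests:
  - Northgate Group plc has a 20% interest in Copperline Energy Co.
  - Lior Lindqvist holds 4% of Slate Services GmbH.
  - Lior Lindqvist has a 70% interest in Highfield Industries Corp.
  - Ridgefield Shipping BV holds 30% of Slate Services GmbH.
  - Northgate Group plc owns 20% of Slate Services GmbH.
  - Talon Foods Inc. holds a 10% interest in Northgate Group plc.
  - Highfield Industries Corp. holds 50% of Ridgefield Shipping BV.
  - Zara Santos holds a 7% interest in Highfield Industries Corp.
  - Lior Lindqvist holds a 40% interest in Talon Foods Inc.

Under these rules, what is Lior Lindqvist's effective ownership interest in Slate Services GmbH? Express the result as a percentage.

Chain via Talon Foods Inc. → Northgate Group plc (R1): 40% × 10% × 20% = 0.8% of Slate Services GmbH.
Chain via Highfield Industries Corp. → Ridgefield Shipping BV (R1): 70% × 50% × 30% = 10.5% of Slate Services GmbH.
Direct interest in Slate Services GmbH: 4%.
Aggregating (R2): 0.8% + 10.5% + 4% = 15.3%.

15.3%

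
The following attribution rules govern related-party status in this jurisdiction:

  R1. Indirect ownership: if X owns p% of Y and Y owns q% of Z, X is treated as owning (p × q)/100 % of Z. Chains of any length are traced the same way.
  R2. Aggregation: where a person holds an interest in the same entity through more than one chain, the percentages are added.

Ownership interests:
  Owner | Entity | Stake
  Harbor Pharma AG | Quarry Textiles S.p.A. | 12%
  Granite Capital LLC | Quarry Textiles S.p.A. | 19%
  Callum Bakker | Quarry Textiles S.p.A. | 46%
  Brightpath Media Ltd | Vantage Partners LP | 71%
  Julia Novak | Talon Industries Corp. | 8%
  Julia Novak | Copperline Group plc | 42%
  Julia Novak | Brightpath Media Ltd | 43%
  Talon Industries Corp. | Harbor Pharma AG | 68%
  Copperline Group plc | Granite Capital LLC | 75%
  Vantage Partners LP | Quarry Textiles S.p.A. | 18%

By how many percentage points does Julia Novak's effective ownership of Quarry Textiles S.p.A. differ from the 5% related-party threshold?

Chain via Brightpath Media Ltd → Vantage Partners LP (R1): 43% × 71% × 18% = 5.4954% of Quarry Textiles S.p.A.
Chain via Talon Industries Corp. → Harbor Pharma AG (R1): 8% × 68% × 12% = 0.6528% of Quarry Textiles S.p.A.
Chain via Copperline Group plc → Granite Capital LLC (R1): 42% × 75% × 19% = 5.985% of Quarry Textiles S.p.A.
Aggregating (R2): 5.4954% + 0.6528% + 5.985% = 12.1332%.
12.1332% exceeds the 5% threshold by 7.1332 percentage points.

7.1332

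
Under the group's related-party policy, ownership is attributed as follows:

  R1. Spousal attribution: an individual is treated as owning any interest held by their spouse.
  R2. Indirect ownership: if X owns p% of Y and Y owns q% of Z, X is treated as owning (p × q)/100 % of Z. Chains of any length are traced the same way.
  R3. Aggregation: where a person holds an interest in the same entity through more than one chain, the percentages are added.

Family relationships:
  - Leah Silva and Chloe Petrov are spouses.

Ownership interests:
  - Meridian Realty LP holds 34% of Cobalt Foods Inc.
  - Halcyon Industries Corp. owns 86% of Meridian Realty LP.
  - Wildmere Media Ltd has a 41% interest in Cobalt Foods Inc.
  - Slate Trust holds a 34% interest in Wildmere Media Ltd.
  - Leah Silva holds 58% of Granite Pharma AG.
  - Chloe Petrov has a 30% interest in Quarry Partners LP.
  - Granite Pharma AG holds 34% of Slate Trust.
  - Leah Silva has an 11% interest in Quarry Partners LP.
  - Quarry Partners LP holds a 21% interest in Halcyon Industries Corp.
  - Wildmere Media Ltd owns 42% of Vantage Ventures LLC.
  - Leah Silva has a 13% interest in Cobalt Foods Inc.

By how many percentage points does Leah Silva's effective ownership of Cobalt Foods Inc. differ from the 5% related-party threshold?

By spousal attribution (R1), Leah Silva is treated as also owning Chloe Petrov's interest in Quarry Partners LP, giving 11% + 30% = 41%.
Chain via Granite Pharma AG → Slate Trust → Wildmere Media Ltd (R2): 58% × 34% × 34% × 41% = 2.748968% of Cobalt Foods Inc.
Chain via Quarry Partners LP → Halcyon Industries Corp. → Meridian Realty LP (R2): 41% × 21% × 86% × 34% = 2.517564% of Cobalt Foods Inc.
Direct interest in Cobalt Foods Inc: 13%.
Aggregating (R3): 2.748968% + 2.517564% + 13% = 18.266532%.
18.266532% exceeds the 5% threshold by 13.266532 percentage points.

13.266532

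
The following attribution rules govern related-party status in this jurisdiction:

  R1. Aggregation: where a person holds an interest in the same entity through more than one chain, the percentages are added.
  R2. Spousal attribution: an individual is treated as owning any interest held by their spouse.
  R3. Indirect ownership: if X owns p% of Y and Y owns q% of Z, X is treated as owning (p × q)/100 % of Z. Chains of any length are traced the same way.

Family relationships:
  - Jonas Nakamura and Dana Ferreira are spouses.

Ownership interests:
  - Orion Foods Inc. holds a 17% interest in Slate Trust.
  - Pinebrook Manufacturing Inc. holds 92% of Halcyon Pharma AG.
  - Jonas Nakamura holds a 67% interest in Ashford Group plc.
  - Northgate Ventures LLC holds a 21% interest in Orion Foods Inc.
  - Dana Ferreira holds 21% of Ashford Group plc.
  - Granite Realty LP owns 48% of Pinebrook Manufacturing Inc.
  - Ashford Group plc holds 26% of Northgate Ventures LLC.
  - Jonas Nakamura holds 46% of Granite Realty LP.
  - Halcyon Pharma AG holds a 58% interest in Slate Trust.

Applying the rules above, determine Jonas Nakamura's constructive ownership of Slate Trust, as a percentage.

12.598704%

By spousal attribution (R2), Jonas Nakamura is treated as also owning Dana Ferreira's interest in Ashford Group plc, giving 67% + 21% = 88%.
Chain via Granite Realty LP → Pinebrook Manufacturing Inc. → Halcyon Pharma AG (R3): 46% × 48% × 92% × 58% = 11.781888% of Slate Trust.
Chain via Ashford Group plc → Northgate Ventures LLC → Orion Foods Inc. (R3): 88% × 26% × 21% × 17% = 0.816816% of Slate Trust.
Aggregating (R1): 11.781888% + 0.816816% = 12.598704%.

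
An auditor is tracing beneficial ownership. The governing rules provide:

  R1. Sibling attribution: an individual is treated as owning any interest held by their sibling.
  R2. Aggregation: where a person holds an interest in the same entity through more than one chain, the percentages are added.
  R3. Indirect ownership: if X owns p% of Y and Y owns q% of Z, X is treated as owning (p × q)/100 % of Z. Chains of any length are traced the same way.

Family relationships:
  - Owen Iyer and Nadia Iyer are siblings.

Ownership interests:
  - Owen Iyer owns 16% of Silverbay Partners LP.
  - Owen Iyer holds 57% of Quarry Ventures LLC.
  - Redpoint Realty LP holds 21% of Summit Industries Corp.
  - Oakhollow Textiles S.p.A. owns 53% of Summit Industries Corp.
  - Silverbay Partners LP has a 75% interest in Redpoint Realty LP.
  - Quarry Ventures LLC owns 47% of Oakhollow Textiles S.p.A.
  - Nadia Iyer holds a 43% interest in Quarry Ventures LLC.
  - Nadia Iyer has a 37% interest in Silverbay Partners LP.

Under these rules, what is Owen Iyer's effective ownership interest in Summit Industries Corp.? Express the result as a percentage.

By sibling attribution (R1), Owen Iyer is treated as also owning Nadia Iyer's interest in Quarry Ventures LLC, giving 57% + 43% = 100%.
By sibling attribution (R1), Owen Iyer is treated as also owning Nadia Iyer's interest in Silverbay Partners LP, giving 16% + 37% = 53%.
Chain via Quarry Ventures LLC → Oakhollow Textiles S.p.A. (R3): 100% × 47% × 53% = 24.91% of Summit Industries Corp.
Chain via Silverbay Partners LP → Redpoint Realty LP (R3): 53% × 75% × 21% = 8.3475% of Summit Industries Corp.
Aggregating (R2): 24.91% + 8.3475% = 33.2575%.

33.2575%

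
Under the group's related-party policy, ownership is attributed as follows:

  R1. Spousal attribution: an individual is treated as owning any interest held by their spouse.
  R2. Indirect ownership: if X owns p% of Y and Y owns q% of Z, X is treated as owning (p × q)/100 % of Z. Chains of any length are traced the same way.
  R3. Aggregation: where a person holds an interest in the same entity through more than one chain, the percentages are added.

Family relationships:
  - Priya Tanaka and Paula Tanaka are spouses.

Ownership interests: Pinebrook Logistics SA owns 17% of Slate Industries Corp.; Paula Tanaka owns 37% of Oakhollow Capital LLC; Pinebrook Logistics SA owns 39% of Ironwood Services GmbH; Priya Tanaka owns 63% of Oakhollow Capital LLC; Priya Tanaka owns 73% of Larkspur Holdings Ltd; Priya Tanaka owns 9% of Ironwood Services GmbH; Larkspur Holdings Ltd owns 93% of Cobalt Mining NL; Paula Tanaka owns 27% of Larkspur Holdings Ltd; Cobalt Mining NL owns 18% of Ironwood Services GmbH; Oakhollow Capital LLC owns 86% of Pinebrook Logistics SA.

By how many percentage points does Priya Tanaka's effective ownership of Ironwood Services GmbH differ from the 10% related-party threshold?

By spousal attribution (R1), Priya Tanaka is treated as also owning Paula Tanaka's interest in Oakhollow Capital LLC, giving 63% + 37% = 100%.
By spousal attribution (R1), Priya Tanaka is treated as also owning Paula Tanaka's interest in Larkspur Holdings Ltd, giving 73% + 27% = 100%.
Chain via Oakhollow Capital LLC → Pinebrook Logistics SA (R2): 100% × 86% × 39% = 33.54% of Ironwood Services GmbH.
Chain via Larkspur Holdings Ltd → Cobalt Mining NL (R2): 100% × 93% × 18% = 16.74% of Ironwood Services GmbH.
Direct interest in Ironwood Services GmbH: 9%.
Aggregating (R3): 33.54% + 16.74% + 9% = 59.28%.
59.28% exceeds the 10% threshold by 49.28 percentage points.

49.28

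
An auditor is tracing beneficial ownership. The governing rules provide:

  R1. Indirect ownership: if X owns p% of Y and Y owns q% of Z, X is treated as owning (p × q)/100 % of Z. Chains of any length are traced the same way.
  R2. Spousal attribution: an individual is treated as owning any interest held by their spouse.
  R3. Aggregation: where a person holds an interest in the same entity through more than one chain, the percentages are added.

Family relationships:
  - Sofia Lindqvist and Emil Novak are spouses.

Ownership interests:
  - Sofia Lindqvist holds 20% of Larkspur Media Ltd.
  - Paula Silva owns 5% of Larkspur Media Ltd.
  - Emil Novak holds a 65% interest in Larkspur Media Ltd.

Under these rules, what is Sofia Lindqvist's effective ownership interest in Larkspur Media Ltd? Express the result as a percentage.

By spousal attribution (R2), Sofia Lindqvist is treated as also owning Emil Novak's interest in Larkspur Media Ltd, giving 20% + 65% = 85%.
Direct interest in Larkspur Media Ltd: 85%.

85%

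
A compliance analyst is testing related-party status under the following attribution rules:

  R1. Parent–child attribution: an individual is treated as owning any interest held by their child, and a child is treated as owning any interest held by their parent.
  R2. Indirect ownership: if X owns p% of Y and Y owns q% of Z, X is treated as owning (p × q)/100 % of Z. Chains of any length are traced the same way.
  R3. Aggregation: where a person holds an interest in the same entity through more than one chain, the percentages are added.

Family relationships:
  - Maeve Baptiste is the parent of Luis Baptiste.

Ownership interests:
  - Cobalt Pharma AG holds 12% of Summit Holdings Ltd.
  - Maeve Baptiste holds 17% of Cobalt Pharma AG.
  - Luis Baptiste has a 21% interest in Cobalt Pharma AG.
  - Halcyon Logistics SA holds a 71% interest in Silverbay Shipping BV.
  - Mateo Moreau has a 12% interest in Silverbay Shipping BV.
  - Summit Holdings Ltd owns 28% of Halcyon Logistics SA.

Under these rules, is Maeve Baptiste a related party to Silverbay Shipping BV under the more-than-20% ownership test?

No

By parent–child attribution (R1), Maeve Baptiste is treated as also owning Luis Baptiste's interest in Cobalt Pharma AG, giving 17% + 21% = 38%.
Chain via Cobalt Pharma AG → Summit Holdings Ltd → Halcyon Logistics SA (R2): 38% × 12% × 28% × 71% = 0.906528% of Silverbay Shipping BV.
0.906528% does not exceed the 20% threshold, so Maeve is not a related party to Silverbay Shipping BV.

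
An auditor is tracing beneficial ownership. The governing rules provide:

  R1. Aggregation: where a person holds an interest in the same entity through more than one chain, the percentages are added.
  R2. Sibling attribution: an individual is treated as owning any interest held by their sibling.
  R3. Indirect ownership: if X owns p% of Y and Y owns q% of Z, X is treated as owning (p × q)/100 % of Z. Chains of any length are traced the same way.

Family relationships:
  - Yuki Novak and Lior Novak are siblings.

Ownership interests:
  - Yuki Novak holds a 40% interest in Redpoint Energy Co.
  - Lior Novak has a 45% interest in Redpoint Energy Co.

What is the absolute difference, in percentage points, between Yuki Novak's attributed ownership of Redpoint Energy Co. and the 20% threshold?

65

By sibling attribution (R2), Yuki Novak is treated as also owning Lior Novak's interest in Redpoint Energy Co, giving 40% + 45% = 85%.
Direct interest in Redpoint Energy Co: 85%.
85% exceeds the 20% threshold by 65 percentage points.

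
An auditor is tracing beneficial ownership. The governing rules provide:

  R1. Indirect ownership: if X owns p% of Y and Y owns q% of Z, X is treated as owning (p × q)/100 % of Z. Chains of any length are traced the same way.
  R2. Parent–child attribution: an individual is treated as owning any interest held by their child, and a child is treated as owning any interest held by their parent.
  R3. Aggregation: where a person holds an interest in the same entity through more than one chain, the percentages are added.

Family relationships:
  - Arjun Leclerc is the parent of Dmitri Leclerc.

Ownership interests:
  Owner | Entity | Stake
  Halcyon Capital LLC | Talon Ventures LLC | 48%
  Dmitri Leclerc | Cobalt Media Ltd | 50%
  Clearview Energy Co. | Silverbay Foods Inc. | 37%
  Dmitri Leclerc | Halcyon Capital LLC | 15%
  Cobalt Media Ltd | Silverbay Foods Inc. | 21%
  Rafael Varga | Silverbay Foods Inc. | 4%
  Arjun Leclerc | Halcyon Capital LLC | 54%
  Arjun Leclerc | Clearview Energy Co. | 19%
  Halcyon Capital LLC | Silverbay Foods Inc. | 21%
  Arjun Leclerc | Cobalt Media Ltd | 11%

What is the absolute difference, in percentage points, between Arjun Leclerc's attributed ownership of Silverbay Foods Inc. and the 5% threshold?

By parent–child attribution (R2), Arjun Leclerc is treated as also owning Dmitri Leclerc's interest in Halcyon Capital LLC, giving 54% + 15% = 69%.
By parent–child attribution (R2), Arjun Leclerc is treated as also owning Dmitri Leclerc's interest in Cobalt Media Ltd, giving 11% + 50% = 61%.
Chain via Clearview Energy Co. (R1): 19% × 37% = 7.03% of Silverbay Foods Inc.
Chain via Halcyon Capital LLC (R1): 69% × 21% = 14.49% of Silverbay Foods Inc.
Chain via Cobalt Media Ltd (R1): 61% × 21% = 12.81% of Silverbay Foods Inc.
Aggregating (R3): 7.03% + 14.49% + 12.81% = 34.33%.
34.33% exceeds the 5% threshold by 29.33 percentage points.

29.33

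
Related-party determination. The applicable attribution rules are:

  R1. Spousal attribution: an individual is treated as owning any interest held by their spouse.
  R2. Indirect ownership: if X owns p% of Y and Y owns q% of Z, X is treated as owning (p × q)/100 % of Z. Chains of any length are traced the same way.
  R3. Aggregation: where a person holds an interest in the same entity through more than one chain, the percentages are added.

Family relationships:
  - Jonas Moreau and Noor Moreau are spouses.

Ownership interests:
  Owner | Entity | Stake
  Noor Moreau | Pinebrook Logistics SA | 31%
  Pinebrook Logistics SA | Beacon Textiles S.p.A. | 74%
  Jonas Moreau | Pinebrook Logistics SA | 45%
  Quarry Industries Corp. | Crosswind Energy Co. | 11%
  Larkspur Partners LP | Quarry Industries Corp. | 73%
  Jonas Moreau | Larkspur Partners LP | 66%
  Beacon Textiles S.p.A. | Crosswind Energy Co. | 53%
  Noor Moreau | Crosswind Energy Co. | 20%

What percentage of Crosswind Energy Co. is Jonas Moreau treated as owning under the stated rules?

55.107%

By spousal attribution (R1), Jonas Moreau is treated as also owning Noor Moreau's interest in Pinebrook Logistics SA, giving 45% + 31% = 76%.
By spousal attribution (R1), Jonas Moreau is treated as owning Noor Moreau's 20% interest in Crosswind Energy Co.
Chain via Larkspur Partners LP → Quarry Industries Corp. (R2): 66% × 73% × 11% = 5.2998% of Crosswind Energy Co.
Chain via Pinebrook Logistics SA → Beacon Textiles S.p.A. (R2): 76% × 74% × 53% = 29.8072% of Crosswind Energy Co.
Direct interest in Crosswind Energy Co: 20%.
Aggregating (R3): 5.2998% + 29.8072% + 20% = 55.107%.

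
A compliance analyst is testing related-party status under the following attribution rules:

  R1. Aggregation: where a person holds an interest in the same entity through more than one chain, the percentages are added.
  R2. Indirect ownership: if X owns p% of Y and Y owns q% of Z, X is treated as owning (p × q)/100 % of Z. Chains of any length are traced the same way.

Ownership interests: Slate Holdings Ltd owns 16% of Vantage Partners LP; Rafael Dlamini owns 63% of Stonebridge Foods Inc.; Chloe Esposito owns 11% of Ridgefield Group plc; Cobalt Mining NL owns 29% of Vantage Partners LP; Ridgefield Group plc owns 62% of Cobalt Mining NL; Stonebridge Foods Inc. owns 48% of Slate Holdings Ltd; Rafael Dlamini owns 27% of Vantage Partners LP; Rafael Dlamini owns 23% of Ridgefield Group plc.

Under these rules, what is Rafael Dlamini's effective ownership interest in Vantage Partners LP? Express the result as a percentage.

Chain via Stonebridge Foods Inc. → Slate Holdings Ltd (R2): 63% × 48% × 16% = 4.8384% of Vantage Partners LP.
Chain via Ridgefield Group plc → Cobalt Mining NL (R2): 23% × 62% × 29% = 4.1354% of Vantage Partners LP.
Direct interest in Vantage Partners LP: 27%.
Aggregating (R1): 4.8384% + 4.1354% + 27% = 35.9738%.

35.9738%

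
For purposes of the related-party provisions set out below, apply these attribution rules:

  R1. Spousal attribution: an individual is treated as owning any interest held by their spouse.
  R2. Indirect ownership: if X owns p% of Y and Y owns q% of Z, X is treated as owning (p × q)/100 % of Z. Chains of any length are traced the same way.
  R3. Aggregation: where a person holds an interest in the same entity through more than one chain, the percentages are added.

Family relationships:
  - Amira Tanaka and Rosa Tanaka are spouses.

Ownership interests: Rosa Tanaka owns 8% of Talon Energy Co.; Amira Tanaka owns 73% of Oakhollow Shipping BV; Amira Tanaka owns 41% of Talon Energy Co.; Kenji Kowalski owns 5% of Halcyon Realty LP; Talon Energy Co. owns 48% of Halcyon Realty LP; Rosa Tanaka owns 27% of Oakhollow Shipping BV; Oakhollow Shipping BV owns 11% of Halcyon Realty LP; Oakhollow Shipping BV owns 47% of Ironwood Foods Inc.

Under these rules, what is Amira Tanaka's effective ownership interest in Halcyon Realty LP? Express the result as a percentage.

By spousal attribution (R1), Amira Tanaka is treated as also owning Rosa Tanaka's interest in Talon Energy Co, giving 41% + 8% = 49%.
By spousal attribution (R1), Amira Tanaka is treated as also owning Rosa Tanaka's interest in Oakhollow Shipping BV, giving 73% + 27% = 100%.
Chain via Talon Energy Co. (R2): 49% × 48% = 23.52% of Halcyon Realty LP.
Chain via Oakhollow Shipping BV (R2): 100% × 11% = 11% of Halcyon Realty LP.
Aggregating (R3): 23.52% + 11% = 34.52%.

34.52%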